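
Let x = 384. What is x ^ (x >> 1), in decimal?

x = 110000000 = 384
x>>1 = 011000000
XOR  = 101000000 = 320
(x ^ (x >> 1) gives the standard binary-reflected Gray code of x.)

320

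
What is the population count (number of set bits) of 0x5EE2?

9

0x5EE2 = 101111011100010
Count the 1s: 1 + 1 + 1 + 1 + 1 + 1 + 1 + 1 + 1 = 9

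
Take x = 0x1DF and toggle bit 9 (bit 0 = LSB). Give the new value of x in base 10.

991

x = 0111011111
bit 9 is currently 0; toggle it via x ^ (1 << 9) = x ^ 512
→ 1111011111 = 991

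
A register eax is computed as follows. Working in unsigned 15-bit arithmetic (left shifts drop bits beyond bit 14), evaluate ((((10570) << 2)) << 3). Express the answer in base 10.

10560

10570 = 010100101001010
→ << 2 (mod 2^15) → 010010100101000 = 9512
→ << 3 (mod 2^15) → 010100101000000 = 10560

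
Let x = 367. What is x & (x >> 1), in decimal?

39

x = 101101111 = 367
x>>1 = 010110111
AND  = 000100111 = 39
(x & (x >> 1) has a 1 wherever x has two consecutive 1 bits.)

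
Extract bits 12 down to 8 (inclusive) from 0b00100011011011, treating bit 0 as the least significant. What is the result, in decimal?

8

v = 00100011011011
Shift right by 8: 001000
Mask low 5 bits: 01000 = 8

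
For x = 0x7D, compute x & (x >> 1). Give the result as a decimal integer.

x = 1111101 = 125
x>>1 = 0111110
AND  = 0111100 = 60
(x & (x >> 1) has a 1 wherever x has two consecutive 1 bits.)

60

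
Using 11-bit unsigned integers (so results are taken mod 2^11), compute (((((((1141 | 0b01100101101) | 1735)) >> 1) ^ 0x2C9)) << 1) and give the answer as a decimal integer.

620

1141 = 10001110101
0b01100101101 = 01100101101
→ | → 11101111101 = 1917
1735 = 11011000111
→ | → 11111111111 = 2047
→ >> 1 → 01111111111 = 1023
0x2C9 = 01011001001
→ ^ → 00100110110 = 310
→ << 1 (mod 2^11) → 01001101100 = 620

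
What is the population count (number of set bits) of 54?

54 = 110110
Count the 1s: 1 + 1 + 1 + 1 = 4

4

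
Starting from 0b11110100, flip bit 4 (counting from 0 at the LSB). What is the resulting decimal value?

x = 11110100
bit 4 is currently 1; toggle it via x ^ (1 << 4) = x ^ 16
→ 11100100 = 228

228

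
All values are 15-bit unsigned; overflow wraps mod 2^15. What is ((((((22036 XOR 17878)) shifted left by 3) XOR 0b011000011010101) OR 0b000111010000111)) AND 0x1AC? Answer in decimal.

22036 = 101011000010100
17878 = 100010111010110
→ XOR → 001001111000010 = 5058
→ shifted left by 3 (mod 2^15) → 001111000010000 = 7696
0b011000011010101 = 011000011010101
→ XOR → 010111011000101 = 11973
0b000111010000111 = 000111010000111
→ OR → 010111011000111 = 11975
0x1AC = 000000110101100
→ AND → 000000010000100 = 132

132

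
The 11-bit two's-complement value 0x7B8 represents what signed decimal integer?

-72

pattern = 11110111000 (MSB is 1 ⇒ negative)
Invert: 00001000111, add 1 → 00001001000 = 72, so the value is -72.
(Equivalently: 1976 - 2^11 = 1976 - 2048 = -72.)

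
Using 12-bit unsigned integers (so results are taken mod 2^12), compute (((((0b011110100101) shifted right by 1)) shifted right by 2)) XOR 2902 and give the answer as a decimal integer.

0b011110100101 = 011110100101
→ shifted right by 1 → 001111010010 = 978
→ shifted right by 2 → 000011110100 = 244
2902 = 101101010110
→ XOR → 101110100010 = 2978

2978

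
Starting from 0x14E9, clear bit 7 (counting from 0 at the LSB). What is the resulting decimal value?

5225

x = 001010011101001
bit 7 is currently 1; clear it via x & ~(1 << 7) = x & ~128
→ 001010001101001 = 5225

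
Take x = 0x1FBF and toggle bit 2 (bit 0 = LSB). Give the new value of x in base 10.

8123

x = 1111110111111
bit 2 is currently 1; toggle it via x ^ (1 << 2) = x ^ 4
→ 1111110111011 = 8123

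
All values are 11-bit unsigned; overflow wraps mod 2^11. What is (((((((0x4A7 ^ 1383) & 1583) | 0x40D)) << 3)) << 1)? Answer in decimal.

0x4A7 = 10010100111
1383 = 10101100111
→ ^ → 00111000000 = 448
1583 = 11000101111
→ & → 00000000000 = 0
0x40D = 10000001101
→ | → 10000001101 = 1037
→ << 3 (mod 2^11) → 00001101000 = 104
→ << 1 (mod 2^11) → 00011010000 = 208

208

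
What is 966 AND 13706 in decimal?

966 = 00001111000110
13706 = 11010110001010
AND → 00000110000010 = 386

386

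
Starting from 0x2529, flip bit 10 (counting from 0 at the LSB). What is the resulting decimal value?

x = 10010100101001
bit 10 is currently 1; toggle it via x ^ (1 << 10) = x ^ 1024
→ 10000100101001 = 8489

8489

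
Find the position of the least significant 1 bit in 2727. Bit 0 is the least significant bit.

2727 = 101010100111
Trailing zeros: 0, so the lowest set bit is bit 0 (value 1).

0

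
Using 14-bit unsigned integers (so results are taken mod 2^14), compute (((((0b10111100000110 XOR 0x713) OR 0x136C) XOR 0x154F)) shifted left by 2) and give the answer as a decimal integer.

14536

0b10111100000110 = 10111100000110
0x713 = 00011100010011
→ XOR → 10100000010101 = 10261
0x136C = 01001101101100
→ OR → 11101101111101 = 15229
0x154F = 01010101001111
→ XOR → 10111000110010 = 11826
→ shifted left by 2 (mod 2^14) → 11100011001000 = 14536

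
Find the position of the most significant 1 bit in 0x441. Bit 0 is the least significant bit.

0x441 = 10001000001
The topmost 1 is at position 10 (since 2^10 = 1024 ≤ 1089 < 2048).

10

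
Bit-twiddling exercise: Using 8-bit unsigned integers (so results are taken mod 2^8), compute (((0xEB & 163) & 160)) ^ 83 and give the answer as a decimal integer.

0xEB = 11101011
163 = 10100011
→ & → 10100011 = 163
160 = 10100000
→ & → 10100000 = 160
83 = 01010011
→ ^ → 11110011 = 243

243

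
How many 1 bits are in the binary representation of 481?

481 = 111100001
Count the 1s: 1 + 1 + 1 + 1 + 1 = 5

5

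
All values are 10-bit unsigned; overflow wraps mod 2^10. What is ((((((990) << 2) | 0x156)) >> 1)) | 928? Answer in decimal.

990 = 1111011110
→ << 2 (mod 2^10) → 1101111000 = 888
0x156 = 0101010110
→ | → 1101111110 = 894
→ >> 1 → 0110111111 = 447
928 = 1110100000
→ | → 1110111111 = 959

959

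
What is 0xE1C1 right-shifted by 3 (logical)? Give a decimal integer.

0xE1C1 = 1110000111000001
shift right by 3 → 0001110000111000 = 7224
(equivalently, floor(57793 / 8))

7224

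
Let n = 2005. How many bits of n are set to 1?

2005 = 11111010101
Count the 1s: 1 + 1 + 1 + 1 + 1 + 1 + 1 + 1 = 8

8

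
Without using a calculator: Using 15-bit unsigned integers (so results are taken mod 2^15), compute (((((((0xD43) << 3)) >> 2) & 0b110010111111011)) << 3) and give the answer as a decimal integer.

1040

0xD43 = 000110101000011
→ << 3 (mod 2^15) → 110101000011000 = 27160
→ >> 2 → 001101010000110 = 6790
0b110010111111011 = 110010111111011
→ & → 000000010000010 = 130
→ << 3 (mod 2^15) → 000010000010000 = 1040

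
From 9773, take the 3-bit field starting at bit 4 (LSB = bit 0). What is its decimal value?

v = 10011000101101
Shift right by 4: 1001100010
Mask low 3 bits: 010 = 2

2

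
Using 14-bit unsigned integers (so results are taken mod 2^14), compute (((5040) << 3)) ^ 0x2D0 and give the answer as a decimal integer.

8016

5040 = 01001110110000
→ << 3 (mod 2^14) → 01110110000000 = 7552
0x2D0 = 00001011010000
→ ^ → 01111101010000 = 8016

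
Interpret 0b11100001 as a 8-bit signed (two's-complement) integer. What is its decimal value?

-31

pattern = 11100001 (MSB is 1 ⇒ negative)
Invert: 00011110, add 1 → 00011111 = 31, so the value is -31.
(Equivalently: 225 - 2^8 = 225 - 256 = -31.)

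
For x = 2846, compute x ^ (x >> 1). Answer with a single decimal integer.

3729

x = 101100011110 = 2846
x>>1 = 010110001111
XOR  = 111010010001 = 3729
(x ^ (x >> 1) gives the standard binary-reflected Gray code of x.)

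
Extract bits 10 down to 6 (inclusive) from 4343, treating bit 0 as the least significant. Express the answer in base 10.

3

v = 01000011110111
Shift right by 6: 01000011
Mask low 5 bits: 00011 = 3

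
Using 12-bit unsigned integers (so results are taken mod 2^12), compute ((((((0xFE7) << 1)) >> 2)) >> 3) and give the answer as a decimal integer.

0xFE7 = 111111100111
→ << 1 (mod 2^12) → 111111001110 = 4046
→ >> 2 → 001111110011 = 1011
→ >> 3 → 000001111110 = 126

126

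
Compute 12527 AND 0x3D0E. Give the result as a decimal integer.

12302

12527 = 11000011101111
0x3D0E = 11110100001110
AND → 11000000001110 = 12302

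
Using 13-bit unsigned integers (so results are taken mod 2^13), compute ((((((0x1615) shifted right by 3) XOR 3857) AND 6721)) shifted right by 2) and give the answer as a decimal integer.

0x1615 = 1011000010101
→ shifted right by 3 → 0001011000010 = 706
3857 = 0111100010001
→ XOR → 0110111010011 = 3539
6721 = 1101001000001
→ AND → 0100001000001 = 2113
→ shifted right by 2 → 0001000010000 = 528

528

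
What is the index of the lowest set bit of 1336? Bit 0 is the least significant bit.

3

1336 = 10100111000
Trailing zeros: 3, so the lowest set bit is bit 3 (value 8).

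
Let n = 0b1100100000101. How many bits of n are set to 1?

n = 1100100000101
Count the 1s: 1 + 1 + 1 + 1 + 1 = 5

5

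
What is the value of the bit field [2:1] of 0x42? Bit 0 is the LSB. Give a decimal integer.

1

v = 01000010
Shift right by 1: 0100001
Mask low 2 bits: 01 = 1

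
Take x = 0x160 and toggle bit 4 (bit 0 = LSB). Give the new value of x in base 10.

368

x = 0101100000
bit 4 is currently 0; toggle it via x ^ (1 << 4) = x ^ 16
→ 0101110000 = 368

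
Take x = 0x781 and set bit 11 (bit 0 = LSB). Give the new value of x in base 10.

3969

x = 011110000001
bit 11 is currently 0; set it via x | (1 << 11) = x | 2048
→ 111110000001 = 3969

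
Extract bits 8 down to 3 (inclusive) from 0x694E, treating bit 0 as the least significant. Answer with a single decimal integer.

v = 110100101001110
Shift right by 3: 110100101001
Mask low 6 bits: 101001 = 41

41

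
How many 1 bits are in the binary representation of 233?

233 = 11101001
Count the 1s: 1 + 1 + 1 + 1 + 1 = 5

5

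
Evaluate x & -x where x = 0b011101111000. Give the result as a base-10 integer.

x = 11101111000 = 1912
-x (two's complement) = …00010001000
AND   = 00000001000 = 8
(x & -x isolates the lowest set bit of x.)

8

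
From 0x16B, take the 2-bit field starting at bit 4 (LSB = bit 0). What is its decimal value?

v = 0101101011
Shift right by 4: 010110
Mask low 2 bits: 10 = 2

2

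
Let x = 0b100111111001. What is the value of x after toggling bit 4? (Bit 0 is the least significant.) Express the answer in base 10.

2537

x = 100111111001
bit 4 is currently 1; toggle it via x ^ (1 << 4) = x ^ 16
→ 100111101001 = 2537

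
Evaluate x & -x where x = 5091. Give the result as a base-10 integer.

1

x = 1001111100011 = 5091
-x (two's complement) = …0110000011101
AND   = 0000000000001 = 1
(x & -x isolates the lowest set bit of x.)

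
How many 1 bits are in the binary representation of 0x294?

0x294 = 1010010100
Count the 1s: 1 + 1 + 1 + 1 = 4

4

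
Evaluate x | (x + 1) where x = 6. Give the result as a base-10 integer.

x = 110 = 6
x + 1 = 111
OR    = 111 = 7
(x | (x + 1) sets the lowest cleared bit.)

7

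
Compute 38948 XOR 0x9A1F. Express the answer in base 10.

571

38948 = 1001100000100100
0x9A1F = 1001101000011111
XOR → 0000001000111011 = 571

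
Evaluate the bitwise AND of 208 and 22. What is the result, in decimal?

16

208 = 11010000
22 = 00010110
AND → 00010000 = 16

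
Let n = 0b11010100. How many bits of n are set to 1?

n = 11010100
Count the 1s: 1 + 1 + 1 + 1 = 4

4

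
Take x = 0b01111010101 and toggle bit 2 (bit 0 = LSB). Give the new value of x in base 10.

977

x = 01111010101
bit 2 is currently 1; toggle it via x ^ (1 << 2) = x ^ 4
→ 01111010001 = 977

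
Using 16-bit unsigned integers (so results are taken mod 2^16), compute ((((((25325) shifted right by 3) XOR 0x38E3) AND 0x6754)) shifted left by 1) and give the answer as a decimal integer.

25325 = 0110001011101101
→ shifted right by 3 → 0000110001011101 = 3165
0x38E3 = 0011100011100011
→ XOR → 0011010010111110 = 13502
0x6754 = 0110011101010100
→ AND → 0010010000010100 = 9236
→ shifted left by 1 (mod 2^16) → 0100100000101000 = 18472

18472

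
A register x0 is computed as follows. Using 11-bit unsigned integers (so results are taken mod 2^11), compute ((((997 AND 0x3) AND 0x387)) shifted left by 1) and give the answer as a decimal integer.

997 = 01111100101
0x3 = 00000000011
→ AND → 00000000001 = 1
0x387 = 01110000111
→ AND → 00000000001 = 1
→ shifted left by 1 (mod 2^11) → 00000000010 = 2

2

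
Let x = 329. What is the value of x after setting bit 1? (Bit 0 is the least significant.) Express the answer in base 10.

331

x = 101001001
bit 1 is currently 0; set it via x | (1 << 1) = x | 2
→ 101001011 = 331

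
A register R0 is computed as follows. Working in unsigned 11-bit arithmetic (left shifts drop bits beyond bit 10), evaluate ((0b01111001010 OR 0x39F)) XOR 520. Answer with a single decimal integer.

0b01111001010 = 01111001010
0x39F = 01110011111
→ OR → 01111011111 = 991
520 = 01000001000
→ XOR → 00111010111 = 471

471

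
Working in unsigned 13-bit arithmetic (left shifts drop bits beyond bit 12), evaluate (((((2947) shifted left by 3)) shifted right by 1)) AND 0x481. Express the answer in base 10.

2947 = 0101110000011
→ shifted left by 3 (mod 2^13) → 1110000011000 = 7192
→ shifted right by 1 → 0111000001100 = 3596
0x481 = 0010010000001
→ AND → 0010000000000 = 1024

1024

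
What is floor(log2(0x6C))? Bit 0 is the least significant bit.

6

0x6C = 1101100
The topmost 1 is at position 6 (since 2^6 = 64 ≤ 108 < 128).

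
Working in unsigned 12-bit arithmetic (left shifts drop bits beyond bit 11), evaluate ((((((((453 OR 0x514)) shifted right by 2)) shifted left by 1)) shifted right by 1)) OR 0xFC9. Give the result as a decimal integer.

453 = 000111000101
0x514 = 010100010100
→ OR → 010111010101 = 1493
→ shifted right by 2 → 000101110101 = 373
→ shifted left by 1 (mod 2^12) → 001011101010 = 746
→ shifted right by 1 → 000101110101 = 373
0xFC9 = 111111001001
→ OR → 111111111101 = 4093

4093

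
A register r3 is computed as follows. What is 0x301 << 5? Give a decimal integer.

0x301 = 000001100000001
shift left by 5 → 110000000100000 = 24608
(equivalently, 769 × 2^5 = 769 × 32)

24608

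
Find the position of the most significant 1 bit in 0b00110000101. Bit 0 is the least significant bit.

8

0b00110000101 = 110000101
The topmost 1 is at position 8 (since 2^8 = 256 ≤ 389 < 512).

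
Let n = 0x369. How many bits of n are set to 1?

0x369 = 1101101001
Count the 1s: 1 + 1 + 1 + 1 + 1 + 1 = 6

6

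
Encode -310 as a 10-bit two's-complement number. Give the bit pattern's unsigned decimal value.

310 in 10 bits: 0100110110
Invert: 1011001001
Add 1:  1011001010 = 714
(Check: 2^10 - 310 = 1024 - 310 = 714.)

714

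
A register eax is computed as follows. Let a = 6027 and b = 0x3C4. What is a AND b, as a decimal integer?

896

6027 = 1011110001011
0x3C4 = 0001111000100
AND → 0001110000000 = 896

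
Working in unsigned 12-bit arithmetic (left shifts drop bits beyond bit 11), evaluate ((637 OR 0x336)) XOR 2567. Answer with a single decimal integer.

2424

637 = 001001111101
0x336 = 001100110110
→ OR → 001101111111 = 895
2567 = 101000000111
→ XOR → 100101111000 = 2424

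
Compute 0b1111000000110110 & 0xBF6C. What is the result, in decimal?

a = 1111000000110110
0xBF6C = 1011111101101100
AND → 1011000000100100 = 45092

45092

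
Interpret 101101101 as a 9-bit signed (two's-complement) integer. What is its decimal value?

pattern = 101101101 (MSB is 1 ⇒ negative)
Invert: 010010010, add 1 → 010010011 = 147, so the value is -147.
(Equivalently: 365 - 2^9 = 365 - 512 = -147.)

-147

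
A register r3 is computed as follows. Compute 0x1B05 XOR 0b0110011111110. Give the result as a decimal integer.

6139

0x1B05 = 1101100000101
b = 0110011111110
XOR → 1011111111011 = 6139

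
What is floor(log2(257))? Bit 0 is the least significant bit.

8

257 = 100000001
The topmost 1 is at position 8 (since 2^8 = 256 ≤ 257 < 512).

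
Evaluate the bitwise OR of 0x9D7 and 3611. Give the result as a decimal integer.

4063

0x9D7 = 100111010111
3611 = 111000011011
 OR → 111111011111 = 4063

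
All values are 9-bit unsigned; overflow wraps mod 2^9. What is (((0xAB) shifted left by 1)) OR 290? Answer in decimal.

0xAB = 010101011
→ shifted left by 1 (mod 2^9) → 101010110 = 342
290 = 100100010
→ OR → 101110110 = 374

374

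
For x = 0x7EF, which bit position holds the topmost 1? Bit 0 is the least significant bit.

0x7EF = 11111101111
The topmost 1 is at position 10 (since 2^10 = 1024 ≤ 2031 < 2048).

10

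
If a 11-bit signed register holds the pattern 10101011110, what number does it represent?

pattern = 10101011110 (MSB is 1 ⇒ negative)
Invert: 01010100001, add 1 → 01010100010 = 674, so the value is -674.
(Equivalently: 1374 - 2^11 = 1374 - 2048 = -674.)

-674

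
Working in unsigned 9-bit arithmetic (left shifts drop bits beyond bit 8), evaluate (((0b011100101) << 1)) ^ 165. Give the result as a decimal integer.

367

0b011100101 = 011100101
→ << 1 (mod 2^9) → 111001010 = 458
165 = 010100101
→ ^ → 101101111 = 367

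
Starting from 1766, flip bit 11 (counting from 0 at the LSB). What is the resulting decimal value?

3814

x = 011011100110
bit 11 is currently 0; toggle it via x ^ (1 << 11) = x ^ 2048
→ 111011100110 = 3814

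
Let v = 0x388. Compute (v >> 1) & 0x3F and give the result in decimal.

v = 01110001000
Shift right by 1: 0111000100
Mask low 6 bits: 000100 = 4

4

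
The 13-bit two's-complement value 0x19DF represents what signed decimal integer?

pattern = 1100111011111 (MSB is 1 ⇒ negative)
Invert: 0011000100000, add 1 → 0011000100001 = 1569, so the value is -1569.
(Equivalently: 6623 - 2^13 = 6623 - 8192 = -1569.)

-1569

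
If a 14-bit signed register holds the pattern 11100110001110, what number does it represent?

pattern = 11100110001110 (MSB is 1 ⇒ negative)
Invert: 00011001110001, add 1 → 00011001110010 = 1650, so the value is -1650.
(Equivalently: 14734 - 2^14 = 14734 - 16384 = -1650.)

-1650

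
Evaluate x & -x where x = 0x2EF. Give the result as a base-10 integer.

1

x = 1011101111 = 751
-x (two's complement) = …0100010001
AND   = 0000000001 = 1
(x & -x isolates the lowest set bit of x.)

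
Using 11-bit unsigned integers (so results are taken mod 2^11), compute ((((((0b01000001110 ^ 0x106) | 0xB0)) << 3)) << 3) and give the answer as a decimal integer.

0b01000001110 = 01000001110
0x106 = 00100000110
→ ^ → 01100001000 = 776
0xB0 = 00010110000
→ | → 01110111000 = 952
→ << 3 (mod 2^11) → 10111000000 = 1472
→ << 3 (mod 2^11) → 11000000000 = 1536

1536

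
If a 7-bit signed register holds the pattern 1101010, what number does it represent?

pattern = 1101010 (MSB is 1 ⇒ negative)
Invert: 0010101, add 1 → 0010110 = 22, so the value is -22.
(Equivalently: 106 - 2^7 = 106 - 128 = -22.)

-22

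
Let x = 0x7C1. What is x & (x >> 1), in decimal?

960

x = 11111000001 = 1985
x>>1 = 01111100000
AND  = 01111000000 = 960
(x & (x >> 1) has a 1 wherever x has two consecutive 1 bits.)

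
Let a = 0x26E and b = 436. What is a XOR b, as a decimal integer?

0x26E = 1001101110
436 = 0110110100
XOR → 1111011010 = 986

986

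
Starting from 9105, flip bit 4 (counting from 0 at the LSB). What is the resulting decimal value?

x = 0010001110010001
bit 4 is currently 1; toggle it via x ^ (1 << 4) = x ^ 16
→ 0010001110000001 = 9089

9089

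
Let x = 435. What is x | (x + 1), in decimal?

x = 110110011 = 435
x + 1 = 110110100
OR    = 110110111 = 439
(x | (x + 1) sets the lowest cleared bit.)

439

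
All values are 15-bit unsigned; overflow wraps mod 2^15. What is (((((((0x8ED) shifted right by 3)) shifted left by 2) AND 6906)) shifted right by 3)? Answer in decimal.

14

0x8ED = 000100011101101
→ shifted right by 3 → 000000100011101 = 285
→ shifted left by 2 (mod 2^15) → 000010001110100 = 1140
6906 = 001101011111010
→ AND → 000000001110000 = 112
→ shifted right by 3 → 000000000001110 = 14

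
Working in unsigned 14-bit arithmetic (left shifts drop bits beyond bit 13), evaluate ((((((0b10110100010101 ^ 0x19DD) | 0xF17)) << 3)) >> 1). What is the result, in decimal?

8060

0b10110100010101 = 10110100010101
0x19DD = 01100111011101
→ ^ → 11010011001000 = 13512
0xF17 = 00111100010111
→ | → 11111111011111 = 16351
→ << 3 (mod 2^14) → 11111011111000 = 16120
→ >> 1 → 01111101111100 = 8060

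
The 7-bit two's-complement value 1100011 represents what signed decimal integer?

-29

pattern = 1100011 (MSB is 1 ⇒ negative)
Invert: 0011100, add 1 → 0011101 = 29, so the value is -29.
(Equivalently: 99 - 2^7 = 99 - 128 = -29.)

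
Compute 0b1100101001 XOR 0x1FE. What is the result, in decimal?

727

a = 1100101001
0x1FE = 0111111110
XOR → 1011010111 = 727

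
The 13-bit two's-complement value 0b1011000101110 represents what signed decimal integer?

pattern = 1011000101110 (MSB is 1 ⇒ negative)
Invert: 0100111010001, add 1 → 0100111010010 = 2514, so the value is -2514.
(Equivalently: 5678 - 2^13 = 5678 - 8192 = -2514.)

-2514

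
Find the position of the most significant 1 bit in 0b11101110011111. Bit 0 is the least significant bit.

0b11101110011111 = 11101110011111
The topmost 1 is at position 13 (since 2^13 = 8192 ≤ 15263 < 16384).

13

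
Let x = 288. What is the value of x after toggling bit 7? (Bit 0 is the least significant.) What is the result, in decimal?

x = 0100100000
bit 7 is currently 0; toggle it via x ^ (1 << 7) = x ^ 128
→ 0110100000 = 416

416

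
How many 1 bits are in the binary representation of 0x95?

4

0x95 = 10010101
Count the 1s: 1 + 1 + 1 + 1 = 4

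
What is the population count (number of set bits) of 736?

4

736 = 1011100000
Count the 1s: 1 + 1 + 1 + 1 = 4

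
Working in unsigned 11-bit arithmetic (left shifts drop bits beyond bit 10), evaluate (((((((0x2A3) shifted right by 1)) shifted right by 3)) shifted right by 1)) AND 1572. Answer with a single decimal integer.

0x2A3 = 01010100011
→ shifted right by 1 → 00101010001 = 337
→ shifted right by 3 → 00000101010 = 42
→ shifted right by 1 → 00000010101 = 21
1572 = 11000100100
→ AND → 00000000100 = 4

4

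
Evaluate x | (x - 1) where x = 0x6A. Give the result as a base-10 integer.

x = 1101010 = 106
x - 1 = 1101001
OR    = 1101011 = 107
(x | (x - 1) sets all bits below the lowest set bit.)

107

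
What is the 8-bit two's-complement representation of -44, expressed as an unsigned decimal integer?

44 in 8 bits: 00101100
Invert: 11010011
Add 1:  11010100 = 212
(Check: 2^8 - 44 = 256 - 44 = 212.)

212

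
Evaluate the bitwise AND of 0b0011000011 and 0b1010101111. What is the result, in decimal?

a = 0011000011
b = 1010101111
AND → 0010000011 = 131

131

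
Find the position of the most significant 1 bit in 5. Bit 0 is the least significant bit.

5 = 101
The topmost 1 is at position 2 (since 2^2 = 4 ≤ 5 < 8).

2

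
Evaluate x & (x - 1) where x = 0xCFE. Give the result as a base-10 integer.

3324

x = 110011111110 = 3326
x - 1 = 110011111101
AND   = 110011111100 = 3324
(x & (x - 1) clears the lowest set bit of x.)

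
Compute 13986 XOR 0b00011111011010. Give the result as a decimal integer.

13986 = 11011010100010
b = 00011111011010
XOR → 11000101111000 = 12664

12664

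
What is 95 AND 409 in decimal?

25

95 = 001011111
409 = 110011001
AND → 000011001 = 25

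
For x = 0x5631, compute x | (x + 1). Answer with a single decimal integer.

x = 101011000110001 = 22065
x + 1 = 101011000110010
OR    = 101011000110011 = 22067
(x | (x + 1) sets the lowest cleared bit.)

22067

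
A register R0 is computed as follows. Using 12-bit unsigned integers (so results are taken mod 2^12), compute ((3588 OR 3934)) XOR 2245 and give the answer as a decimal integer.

1947

3588 = 111000000100
3934 = 111101011110
→ OR → 111101011110 = 3934
2245 = 100011000101
→ XOR → 011110011011 = 1947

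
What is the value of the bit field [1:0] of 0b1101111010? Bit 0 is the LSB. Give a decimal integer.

v = 1101111010
Shift right by 0: 1101111010
Mask low 2 bits: 10 = 2

2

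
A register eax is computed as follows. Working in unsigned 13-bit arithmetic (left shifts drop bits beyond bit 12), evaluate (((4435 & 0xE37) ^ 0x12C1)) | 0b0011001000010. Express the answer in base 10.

5842

4435 = 1000101010011
0xE37 = 0111000110111
→ & → 0000000010011 = 19
0x12C1 = 1001011000001
→ ^ → 1001011010010 = 4818
0b0011001000010 = 0011001000010
→ | → 1011011010010 = 5842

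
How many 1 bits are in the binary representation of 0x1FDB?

11

0x1FDB = 1111111011011
Count the 1s: 1 + 1 + 1 + 1 + 1 + 1 + 1 + 1 + 1 + 1 + 1 = 11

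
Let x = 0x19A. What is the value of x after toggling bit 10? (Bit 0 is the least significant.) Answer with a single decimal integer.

x = 00110011010
bit 10 is currently 0; toggle it via x ^ (1 << 10) = x ^ 1024
→ 10110011010 = 1434

1434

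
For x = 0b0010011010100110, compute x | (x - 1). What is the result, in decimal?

9895

x = 10011010100110 = 9894
x - 1 = 10011010100101
OR    = 10011010100111 = 9895
(x | (x - 1) sets all bits below the lowest set bit.)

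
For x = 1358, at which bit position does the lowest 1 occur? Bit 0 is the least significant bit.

1358 = 10101001110
Trailing zeros: 1, so the lowest set bit is bit 1 (value 2).

1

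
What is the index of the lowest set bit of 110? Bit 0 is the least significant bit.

110 = 1101110
Trailing zeros: 1, so the lowest set bit is bit 1 (value 2).

1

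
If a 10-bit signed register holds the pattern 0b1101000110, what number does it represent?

-186

pattern = 1101000110 (MSB is 1 ⇒ negative)
Invert: 0010111001, add 1 → 0010111010 = 186, so the value is -186.
(Equivalently: 838 - 2^10 = 838 - 1024 = -186.)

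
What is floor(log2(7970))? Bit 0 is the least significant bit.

7970 = 1111100100010
The topmost 1 is at position 12 (since 2^12 = 4096 ≤ 7970 < 8192).

12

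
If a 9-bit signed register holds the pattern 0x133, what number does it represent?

-205

pattern = 100110011 (MSB is 1 ⇒ negative)
Invert: 011001100, add 1 → 011001101 = 205, so the value is -205.
(Equivalently: 307 - 2^9 = 307 - 512 = -205.)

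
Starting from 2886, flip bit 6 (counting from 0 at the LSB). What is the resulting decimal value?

x = 101101000110
bit 6 is currently 1; toggle it via x ^ (1 << 6) = x ^ 64
→ 101100000110 = 2822

2822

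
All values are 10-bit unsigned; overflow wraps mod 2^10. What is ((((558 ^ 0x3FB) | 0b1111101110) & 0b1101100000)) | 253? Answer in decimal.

558 = 1000101110
0x3FB = 1111111011
→ ^ → 0111010101 = 469
0b1111101110 = 1111101110
→ | → 1111111111 = 1023
0b1101100000 = 1101100000
→ & → 1101100000 = 864
253 = 0011111101
→ | → 1111111101 = 1021

1021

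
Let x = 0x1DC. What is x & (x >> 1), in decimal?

x = 111011100 = 476
x>>1 = 011101110
AND  = 011001100 = 204
(x & (x >> 1) has a 1 wherever x has two consecutive 1 bits.)

204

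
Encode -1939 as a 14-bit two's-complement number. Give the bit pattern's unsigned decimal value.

1939 in 14 bits: 00011110010011
Invert: 11100001101100
Add 1:  11100001101101 = 14445
(Check: 2^14 - 1939 = 16384 - 1939 = 14445.)

14445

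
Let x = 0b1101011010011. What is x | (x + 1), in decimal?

x = 1101011010011 = 6867
x + 1 = 1101011010100
OR    = 1101011010111 = 6871
(x | (x + 1) sets the lowest cleared bit.)

6871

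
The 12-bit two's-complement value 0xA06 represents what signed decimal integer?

-1530

pattern = 101000000110 (MSB is 1 ⇒ negative)
Invert: 010111111001, add 1 → 010111111010 = 1530, so the value is -1530.
(Equivalently: 2566 - 2^12 = 2566 - 4096 = -1530.)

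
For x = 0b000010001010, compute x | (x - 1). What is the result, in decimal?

x = 10001010 = 138
x - 1 = 10001001
OR    = 10001011 = 139
(x | (x - 1) sets all bits below the lowest set bit.)

139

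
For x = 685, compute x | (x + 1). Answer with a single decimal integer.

x = 1010101101 = 685
x + 1 = 1010101110
OR    = 1010101111 = 687
(x | (x + 1) sets the lowest cleared bit.)

687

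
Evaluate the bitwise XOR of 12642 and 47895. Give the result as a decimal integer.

12642 = 0011000101100010
47895 = 1011101100010111
XOR → 1000101001110101 = 35445

35445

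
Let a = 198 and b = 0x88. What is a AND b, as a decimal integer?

198 = 11000110
0x88 = 10001000
AND → 10000000 = 128

128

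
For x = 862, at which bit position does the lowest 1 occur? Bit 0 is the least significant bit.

862 = 1101011110
Trailing zeros: 1, so the lowest set bit is bit 1 (value 2).

1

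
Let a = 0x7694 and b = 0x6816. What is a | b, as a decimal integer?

32406

0x7694 = 111011010010100
0x6816 = 110100000010110
 OR → 111111010010110 = 32406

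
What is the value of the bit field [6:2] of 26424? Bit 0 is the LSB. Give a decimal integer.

14

v = 110011100111000
Shift right by 2: 1100111001110
Mask low 5 bits: 01110 = 14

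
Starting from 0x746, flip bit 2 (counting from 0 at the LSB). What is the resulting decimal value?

1858

x = 11101000110
bit 2 is currently 1; toggle it via x ^ (1 << 2) = x ^ 4
→ 11101000010 = 1858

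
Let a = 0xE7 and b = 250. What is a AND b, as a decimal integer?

0xE7 = 11100111
250 = 11111010
AND → 11100010 = 226

226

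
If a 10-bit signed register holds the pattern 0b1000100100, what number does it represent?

-476

pattern = 1000100100 (MSB is 1 ⇒ negative)
Invert: 0111011011, add 1 → 0111011100 = 476, so the value is -476.
(Equivalently: 548 - 2^10 = 548 - 1024 = -476.)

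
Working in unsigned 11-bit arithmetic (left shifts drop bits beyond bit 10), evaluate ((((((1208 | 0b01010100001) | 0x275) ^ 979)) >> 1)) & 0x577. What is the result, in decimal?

23

1208 = 10010111000
0b01010100001 = 01010100001
→ | → 11010111001 = 1721
0x275 = 01001110101
→ | → 11011111101 = 1789
979 = 01111010011
→ ^ → 10100101110 = 1326
→ >> 1 → 01010010111 = 663
0x577 = 10101110111
→ & → 00000010111 = 23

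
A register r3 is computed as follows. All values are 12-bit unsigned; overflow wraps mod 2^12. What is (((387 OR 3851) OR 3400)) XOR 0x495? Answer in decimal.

2910

387 = 000110000011
3851 = 111100001011
→ OR → 111110001011 = 3979
3400 = 110101001000
→ OR → 111111001011 = 4043
0x495 = 010010010101
→ XOR → 101101011110 = 2910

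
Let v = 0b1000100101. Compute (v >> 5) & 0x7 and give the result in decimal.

v = 1000100101
Shift right by 5: 10001
Mask low 3 bits: 001 = 1

1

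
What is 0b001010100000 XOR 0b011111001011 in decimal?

a = 01010100000
b = 11111001011
XOR → 10101101011 = 1387

1387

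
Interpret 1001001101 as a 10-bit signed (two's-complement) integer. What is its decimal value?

pattern = 1001001101 (MSB is 1 ⇒ negative)
Invert: 0110110010, add 1 → 0110110011 = 435, so the value is -435.
(Equivalently: 589 - 2^10 = 589 - 1024 = -435.)

-435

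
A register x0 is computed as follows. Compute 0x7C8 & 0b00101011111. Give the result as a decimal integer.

0x7C8 = 11111001000
b = 00101011111
AND → 00101001000 = 328

328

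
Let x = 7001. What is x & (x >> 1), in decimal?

2312

x = 1101101011001 = 7001
x>>1 = 0110110101100
AND  = 0100100001000 = 2312
(x & (x >> 1) has a 1 wherever x has two consecutive 1 bits.)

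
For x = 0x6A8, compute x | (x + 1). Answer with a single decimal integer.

1705

x = 11010101000 = 1704
x + 1 = 11010101001
OR    = 11010101001 = 1705
(x | (x + 1) sets the lowest cleared bit.)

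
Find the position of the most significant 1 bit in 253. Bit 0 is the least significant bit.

7

253 = 11111101
The topmost 1 is at position 7 (since 2^7 = 128 ≤ 253 < 256).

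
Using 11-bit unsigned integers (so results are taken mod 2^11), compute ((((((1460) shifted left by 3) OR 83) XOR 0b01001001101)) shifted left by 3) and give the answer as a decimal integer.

1520

1460 = 10110110100
→ shifted left by 3 (mod 2^11) → 10110100000 = 1440
83 = 00001010011
→ OR → 10111110011 = 1523
0b01001001101 = 01001001101
→ XOR → 11110111110 = 1982
→ shifted left by 3 (mod 2^11) → 10111110000 = 1520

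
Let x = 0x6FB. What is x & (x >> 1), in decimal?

633

x = 11011111011 = 1787
x>>1 = 01101111101
AND  = 01001111001 = 633
(x & (x >> 1) has a 1 wherever x has two consecutive 1 bits.)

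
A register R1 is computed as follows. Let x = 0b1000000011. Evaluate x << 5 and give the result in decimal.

16480

x = 000001000000011
shift left by 5 → 100000001100000 = 16480
(equivalently, 515 × 2^5 = 515 × 32)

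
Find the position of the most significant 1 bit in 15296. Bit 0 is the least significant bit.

15296 = 11101111000000
The topmost 1 is at position 13 (since 2^13 = 8192 ≤ 15296 < 16384).

13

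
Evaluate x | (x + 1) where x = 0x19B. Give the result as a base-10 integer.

x = 110011011 = 411
x + 1 = 110011100
OR    = 110011111 = 415
(x | (x + 1) sets the lowest cleared bit.)

415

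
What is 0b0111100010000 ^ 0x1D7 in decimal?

a = 111100010000
0x1D7 = 000111010111
XOR → 111011000111 = 3783

3783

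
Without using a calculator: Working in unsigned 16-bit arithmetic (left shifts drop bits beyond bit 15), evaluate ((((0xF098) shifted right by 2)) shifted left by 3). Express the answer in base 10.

57648

0xF098 = 1111000010011000
→ shifted right by 2 → 0011110000100110 = 15398
→ shifted left by 3 (mod 2^16) → 1110000100110000 = 57648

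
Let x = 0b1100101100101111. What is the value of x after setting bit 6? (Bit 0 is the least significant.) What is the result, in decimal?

x = 1100101100101111
bit 6 is currently 0; set it via x | (1 << 6) = x | 64
→ 1100101101101111 = 52079

52079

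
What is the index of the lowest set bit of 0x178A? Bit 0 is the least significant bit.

0x178A = 1011110001010
Trailing zeros: 1, so the lowest set bit is bit 1 (value 2).

1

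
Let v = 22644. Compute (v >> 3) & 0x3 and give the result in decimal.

2

v = 101100001110100
Shift right by 3: 101100001110
Mask low 2 bits: 10 = 2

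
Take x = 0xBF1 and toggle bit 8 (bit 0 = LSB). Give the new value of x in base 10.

2801

x = 101111110001
bit 8 is currently 1; toggle it via x ^ (1 << 8) = x ^ 256
→ 101011110001 = 2801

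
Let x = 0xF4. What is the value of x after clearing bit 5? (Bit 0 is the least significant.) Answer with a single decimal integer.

x = 000011110100
bit 5 is currently 1; clear it via x & ~(1 << 5) = x & ~32
→ 000011010100 = 212

212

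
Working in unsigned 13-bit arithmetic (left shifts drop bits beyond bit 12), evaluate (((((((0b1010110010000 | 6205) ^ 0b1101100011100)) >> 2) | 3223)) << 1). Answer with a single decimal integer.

0b1010110010000 = 1010110010000
6205 = 1100000111101
→ | → 1110110111101 = 7613
0b1101100011100 = 1101100011100
→ ^ → 0011010100001 = 1697
→ >> 2 → 0000110101000 = 424
3223 = 0110010010111
→ | → 0110110111111 = 3519
→ << 1 (mod 2^13) → 1101101111110 = 7038

7038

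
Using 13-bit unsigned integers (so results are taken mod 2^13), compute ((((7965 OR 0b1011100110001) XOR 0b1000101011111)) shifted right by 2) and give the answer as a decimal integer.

7965 = 1111100011101
0b1011100110001 = 1011100110001
→ OR → 1111100111101 = 7997
0b1000101011111 = 1000101011111
→ XOR → 0111001100010 = 3682
→ shifted right by 2 → 0001110011000 = 920

920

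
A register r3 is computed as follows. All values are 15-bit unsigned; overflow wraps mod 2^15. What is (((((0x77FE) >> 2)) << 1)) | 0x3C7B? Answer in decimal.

0x77FE = 111011111111110
→ >> 2 → 001110111111111 = 7679
→ << 1 (mod 2^15) → 011101111111110 = 15358
0x3C7B = 011110001111011
→ | → 011111111111111 = 16383

16383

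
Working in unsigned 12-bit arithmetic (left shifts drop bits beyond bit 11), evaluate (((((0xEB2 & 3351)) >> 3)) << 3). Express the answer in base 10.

0xEB2 = 111010110010
3351 = 110100010111
→ & → 110000010010 = 3090
→ >> 3 → 000110000010 = 386
→ << 3 (mod 2^12) → 110000010000 = 3088

3088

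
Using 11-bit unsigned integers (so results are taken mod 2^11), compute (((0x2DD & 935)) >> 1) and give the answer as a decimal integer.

322

0x2DD = 01011011101
935 = 01110100111
→ & → 01010000101 = 645
→ >> 1 → 00101000010 = 322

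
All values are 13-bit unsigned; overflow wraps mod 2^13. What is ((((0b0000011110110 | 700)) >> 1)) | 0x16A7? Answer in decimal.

6143

0b0000011110110 = 0000011110110
700 = 0001010111100
→ | → 0001011111110 = 766
→ >> 1 → 0000101111111 = 383
0x16A7 = 1011010100111
→ | → 1011111111111 = 6143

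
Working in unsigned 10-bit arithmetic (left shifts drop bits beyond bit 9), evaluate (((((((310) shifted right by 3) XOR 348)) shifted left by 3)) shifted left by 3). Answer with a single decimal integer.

310 = 0100110110
→ shifted right by 3 → 0000100110 = 38
348 = 0101011100
→ XOR → 0101111010 = 378
→ shifted left by 3 (mod 2^10) → 1111010000 = 976
→ shifted left by 3 (mod 2^10) → 1010000000 = 640

640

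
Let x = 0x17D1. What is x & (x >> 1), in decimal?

960

x = 1011111010001 = 6097
x>>1 = 0101111101000
AND  = 0001111000000 = 960
(x & (x >> 1) has a 1 wherever x has two consecutive 1 bits.)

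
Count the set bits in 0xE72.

0xE72 = 111001110010
Count the 1s: 1 + 1 + 1 + 1 + 1 + 1 + 1 = 7

7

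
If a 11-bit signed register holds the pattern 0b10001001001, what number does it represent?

pattern = 10001001001 (MSB is 1 ⇒ negative)
Invert: 01110110110, add 1 → 01110110111 = 951, so the value is -951.
(Equivalently: 1097 - 2^11 = 1097 - 2048 = -951.)

-951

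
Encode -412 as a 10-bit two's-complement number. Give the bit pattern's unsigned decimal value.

612

412 in 10 bits: 0110011100
Invert: 1001100011
Add 1:  1001100100 = 612
(Check: 2^10 - 412 = 1024 - 412 = 612.)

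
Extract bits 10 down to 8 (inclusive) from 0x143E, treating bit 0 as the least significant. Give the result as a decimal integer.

v = 1010000111110
Shift right by 8: 10100
Mask low 3 bits: 100 = 4

4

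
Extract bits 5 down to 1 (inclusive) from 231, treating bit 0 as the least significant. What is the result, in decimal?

19

v = 0011100111
Shift right by 1: 001110011
Mask low 5 bits: 10011 = 19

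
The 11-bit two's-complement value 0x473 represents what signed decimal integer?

-909

pattern = 10001110011 (MSB is 1 ⇒ negative)
Invert: 01110001100, add 1 → 01110001101 = 909, so the value is -909.
(Equivalently: 1139 - 2^11 = 1139 - 2048 = -909.)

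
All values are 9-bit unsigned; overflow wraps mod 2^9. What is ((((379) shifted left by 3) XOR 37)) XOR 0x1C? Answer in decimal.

379 = 101111011
→ shifted left by 3 (mod 2^9) → 111011000 = 472
37 = 000100101
→ XOR → 111111101 = 509
0x1C = 000011100
→ XOR → 111100001 = 481

481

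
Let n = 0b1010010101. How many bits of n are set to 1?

5

n = 1010010101
Count the 1s: 1 + 1 + 1 + 1 + 1 = 5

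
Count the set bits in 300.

4

300 = 100101100
Count the 1s: 1 + 1 + 1 + 1 = 4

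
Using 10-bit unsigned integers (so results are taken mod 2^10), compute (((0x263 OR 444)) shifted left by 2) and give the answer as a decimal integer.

1020

0x263 = 1001100011
444 = 0110111100
→ OR → 1111111111 = 1023
→ shifted left by 2 (mod 2^10) → 1111111100 = 1020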